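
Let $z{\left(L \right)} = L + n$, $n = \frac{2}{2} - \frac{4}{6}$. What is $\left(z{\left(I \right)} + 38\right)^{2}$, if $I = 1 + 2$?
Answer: $\frac{15376}{9} \approx 1708.4$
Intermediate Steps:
$n = \frac{1}{3}$ ($n = 2 \cdot \frac{1}{2} - \frac{2}{3} = 1 - \frac{2}{3} = \frac{1}{3} \approx 0.33333$)
$I = 3$
$z{\left(L \right)} = \frac{1}{3} + L$ ($z{\left(L \right)} = L + \frac{1}{3} = \frac{1}{3} + L$)
$\left(z{\left(I \right)} + 38\right)^{2} = \left(\left(\frac{1}{3} + 3\right) + 38\right)^{2} = \left(\frac{10}{3} + 38\right)^{2} = \left(\frac{124}{3}\right)^{2} = \frac{15376}{9}$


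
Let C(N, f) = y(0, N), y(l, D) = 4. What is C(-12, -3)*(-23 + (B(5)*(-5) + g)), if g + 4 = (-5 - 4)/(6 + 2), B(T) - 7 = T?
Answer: -705/2 ≈ -352.50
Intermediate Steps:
C(N, f) = 4
B(T) = 7 + T
g = -41/8 (g = -4 + (-5 - 4)/(6 + 2) = -4 - 9/8 = -41/8 ≈ -5.1250)
C(-12, -3)*(-23 + (B(5)*(-5) + g)) = 4*(-23 + ((7 + 5)*(-5) - 41/8)) = 4*(-23 + (12*(-5) - 41/8)) = 4*(-23 + (-60 - 41/8)) = 4*(-23 - 521/8) = 4*(-705/8) = -705/2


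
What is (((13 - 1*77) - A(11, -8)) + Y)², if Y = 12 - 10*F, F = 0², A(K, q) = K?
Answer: 3969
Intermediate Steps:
F = 0
Y = 12 (Y = 12 - 10*0 = 12 + 0 = 12)
(((13 - 1*77) - A(11, -8)) + Y)² = (((13 - 1*77) - 1*11) + 12)² = (((13 - 77) - 11) + 12)² = ((-64 - 11) + 12)² = (-75 + 12)² = (-63)² = 3969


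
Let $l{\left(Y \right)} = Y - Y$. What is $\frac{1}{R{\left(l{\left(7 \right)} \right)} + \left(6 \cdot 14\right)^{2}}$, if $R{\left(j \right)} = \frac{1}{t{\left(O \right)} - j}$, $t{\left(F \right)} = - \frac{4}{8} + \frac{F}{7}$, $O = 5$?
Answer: $\frac{3}{21182} \approx 0.00014163$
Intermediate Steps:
$l{\left(Y \right)} = 0$
$t{\left(F \right)} = - \frac{1}{2} + \frac{F}{7}$ ($t{\left(F \right)} = \left(-4\right) \frac{1}{8} + F \frac{1}{7} = - \frac{1}{2} + \frac{F}{7}$)
$R{\left(j \right)} = \frac{1}{\frac{3}{14} - j}$ ($R{\left(j \right)} = \frac{1}{\left(- \frac{1}{2} + \frac{1}{7} \cdot 5\right) - j} = \frac{1}{\left(- \frac{1}{2} + \frac{5}{7}\right) - j} = \frac{1}{\frac{3}{14} - j}$)
$\frac{1}{R{\left(l{\left(7 \right)} \right)} + \left(6 \cdot 14\right)^{2}} = \frac{1}{- \frac{14}{-3 + 14 \cdot 0} + \left(6 \cdot 14\right)^{2}} = \frac{1}{- \frac{14}{-3 + 0} + 84^{2}} = \frac{1}{- \frac{14}{-3} + 7056} = \frac{1}{\left(-14\right) \left(- \frac{1}{3}\right) + 7056} = \frac{1}{\frac{14}{3} + 7056} = \frac{1}{\frac{21182}{3}} = \frac{3}{21182}$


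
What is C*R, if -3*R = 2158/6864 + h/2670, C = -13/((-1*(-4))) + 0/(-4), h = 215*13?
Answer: 138593/93984 ≈ 1.4746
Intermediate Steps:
h = 2795
C = -13/4 (C = -13/4 + 0*(-¼) = -13*¼ + 0 = -13/4 + 0 = -13/4 ≈ -3.2500)
R = -10661/23496 (R = -(2158/6864 + 2795/2670)/3 = -(2158*(1/6864) + 2795*(1/2670))/3 = -(83/264 + 559/534)/3 = -⅓*10661/7832 = -10661/23496 ≈ -0.45374)
C*R = -13/4*(-10661/23496) = 138593/93984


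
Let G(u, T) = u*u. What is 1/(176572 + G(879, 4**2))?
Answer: 1/949213 ≈ 1.0535e-6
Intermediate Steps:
G(u, T) = u**2
1/(176572 + G(879, 4**2)) = 1/(176572 + 879**2) = 1/(176572 + 772641) = 1/949213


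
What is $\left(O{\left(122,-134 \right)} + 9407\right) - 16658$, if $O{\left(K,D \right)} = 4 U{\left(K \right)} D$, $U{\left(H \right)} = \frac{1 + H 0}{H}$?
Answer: $- \frac{442579}{61} \approx -7255.4$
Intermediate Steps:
$U{\left(H \right)} = \frac{1}{H}$ ($U{\left(H \right)} = \frac{1 + 0}{H} = 1 \frac{1}{H} = \frac{1}{H}$)
$O{\left(K,D \right)} = \frac{4 D}{K}$ ($O{\left(K,D \right)} = \frac{4}{K} D = \frac{4 D}{K}$)
$\left(O{\left(122,-134 \right)} + 9407\right) - 16658 = \left(4 \left(-134\right) \frac{1}{122} + 9407\right) - 16658 = \left(- \frac{268}{61} + 9407\right) - 16658 = \frac{573559}{61} - 16658 = - \frac{442579}{61}$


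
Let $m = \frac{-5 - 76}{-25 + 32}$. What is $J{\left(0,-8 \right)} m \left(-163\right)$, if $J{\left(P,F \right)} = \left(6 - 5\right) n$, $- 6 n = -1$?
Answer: $\frac{4401}{14} \approx 314.36$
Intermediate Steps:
$n = \frac{1}{6}$ ($n = \left(- \frac{1}{6}\right) \left(-1\right) = \frac{1}{6} \approx 0.16667$)
$J{\left(P,F \right)} = \frac{1}{6}$ ($J{\left(P,F \right)} = \left(6 - 5\right) \frac{1}{6} = 1 \cdot \frac{1}{6} = \frac{1}{6}$)
$m = - \frac{81}{7} \approx -11.571$
$J{\left(0,-8 \right)} m \left(-163\right) = \frac{1}{6} \left(- \frac{81}{7}\right) \left(-163\right) = \left(- \frac{27}{14}\right) \left(-163\right) = \frac{4401}{14}$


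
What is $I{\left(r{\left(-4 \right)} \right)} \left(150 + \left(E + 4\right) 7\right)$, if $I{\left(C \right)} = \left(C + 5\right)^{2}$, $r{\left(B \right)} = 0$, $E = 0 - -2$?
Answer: $4800$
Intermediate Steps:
$E = 2$ ($E = 0 + 2 = 2$)
$I{\left(C \right)} = \left(5 + C\right)^{2}$
$I{\left(r{\left(-4 \right)} \right)} \left(150 + \left(E + 4\right) 7\right) = \left(5 + 0\right)^{2} \left(150 + \left(2 + 4\right) 7\right) = 5^{2} \left(150 + 6 \cdot 7\right) = 25 \left(150 + 42\right) = 25 \cdot 192 = 4800$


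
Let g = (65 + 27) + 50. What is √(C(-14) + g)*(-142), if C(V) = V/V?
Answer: -142*√143 ≈ -1698.1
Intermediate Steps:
g = 142 (g = 92 + 50 = 142)
C(V) = 1
√(C(-14) + g)*(-142) = √(1 + 142)*(-142) = √143*(-142) = -142*√143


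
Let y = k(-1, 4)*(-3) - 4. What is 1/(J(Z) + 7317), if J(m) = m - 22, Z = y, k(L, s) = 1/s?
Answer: 4/29161 ≈ 0.00013717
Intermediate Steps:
y = -19/4 (y = -3/4 - 4 = (¼)*(-3) - 4 = -¾ - 4 = -19/4 ≈ -4.7500)
Z = -19/4 ≈ -4.7500
J(m) = -22 + m
1/(J(Z) + 7317) = 1/((-22 - 19/4) + 7317) = 1/(-107/4 + 7317) = 1/(29161/4) = 4/29161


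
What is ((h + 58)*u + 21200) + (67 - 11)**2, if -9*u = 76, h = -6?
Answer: 215072/9 ≈ 23897.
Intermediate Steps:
u = -76/9 (u = -1/9*76 = -76/9 ≈ -8.4444)
((h + 58)*u + 21200) + (67 - 11)**2 = ((-6 + 58)*(-76/9) + 21200) + (67 - 11)**2 = (52*(-76/9) + 21200) + 56**2 = (-3952/9 + 21200) + 3136 = 186848/9 + 3136 = 215072/9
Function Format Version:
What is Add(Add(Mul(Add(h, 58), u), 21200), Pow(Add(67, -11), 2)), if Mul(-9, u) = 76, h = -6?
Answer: Rational(215072, 9) ≈ 23897.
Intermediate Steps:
u = Rational(-76, 9) (u = Mul(Rational(-1, 9), 76) = Rational(-76, 9) ≈ -8.4444)
Add(Add(Mul(Add(h, 58), u), 21200), Pow(Add(67, -11), 2)) = Add(Add(Mul(Add(-6, 58), Rational(-76, 9)), 21200), Pow(Add(67, -11), 2)) = Add(Add(Mul(52, Rational(-76, 9)), 21200), Pow(56, 2)) = Add(Add(Rational(-3952, 9), 21200), 3136) = Add(Rational(186848, 9), 3136) = Rational(215072, 9)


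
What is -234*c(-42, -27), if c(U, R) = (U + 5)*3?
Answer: 25974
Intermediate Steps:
c(U, R) = 15 + 3*U (c(U, R) = (5 + U)*3 = 15 + 3*U)
-234*c(-42, -27) = -234*(15 + 3*(-42)) = -234*(15 - 126) = -234*(-111) = 25974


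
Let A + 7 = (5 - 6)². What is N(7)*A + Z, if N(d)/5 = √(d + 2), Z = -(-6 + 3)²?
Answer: -99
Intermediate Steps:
A = -6 (A = -7 + (5 - 6)² = -7 + (-1)² = -7 + 1 = -6)
Z = -9 (Z = -1*(-3)² = -1*9 = -9)
N(d) = 5*√(2 + d) (N(d) = 5*√(d + 2) = 5*√(2 + d))
N(7)*A + Z = (5*√(2 + 7))*(-6) - 9 = (5*√9)*(-6) - 9 = (5*3)*(-6) - 9 = 15*(-6) - 9 = -90 - 9 = -99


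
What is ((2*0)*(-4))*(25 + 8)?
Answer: 0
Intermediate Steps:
((2*0)*(-4))*(25 + 8) = (0*(-4))*33 = 0*33 = 0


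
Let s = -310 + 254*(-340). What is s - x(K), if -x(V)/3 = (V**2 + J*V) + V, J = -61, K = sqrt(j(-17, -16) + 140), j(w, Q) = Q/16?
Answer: -86253 - 180*sqrt(139) ≈ -88375.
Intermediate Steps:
j(w, Q) = Q/16 (j(w, Q) = Q*(1/16) = Q/16)
K = sqrt(139) (K = sqrt((1/16)*(-16) + 140) = sqrt(-1 + 140) = sqrt(139) ≈ 11.790)
x(V) = -3*V**2 + 180*V (x(V) = -3*((V**2 - 61*V) + V) = -3*(V**2 - 60*V) = -3*V**2 + 180*V)
s = -86670 (s = -310 - 86360 = -86670)
s - x(K) = -86670 - 3*sqrt(139)*(60 - sqrt(139))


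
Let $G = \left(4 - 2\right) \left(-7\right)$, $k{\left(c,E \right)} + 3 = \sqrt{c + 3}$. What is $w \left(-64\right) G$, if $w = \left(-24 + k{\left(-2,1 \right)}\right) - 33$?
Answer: $-52864$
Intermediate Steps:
$k{\left(c,E \right)} = -3 + \sqrt{3 + c}$ ($k{\left(c,E \right)} = -3 + \sqrt{c + 3} = -3 + \sqrt{3 + c}$)
$w = -59$ ($w = \left(-24 - \left(3 - \sqrt{3 - 2}\right)\right) - 33 = \left(-24 - \left(3 - \sqrt{1}\right)\right) - 33 = \left(-24 + \left(-3 + 1\right)\right) - 33 = \left(-24 - 2\right) - 33 = -26 - 33 = -59$)
$G = -14$ ($G = 2 \left(-7\right) = -14$)
$w \left(-64\right) G = \left(-59\right) \left(-64\right) \left(-14\right) = 3776 \left(-14\right) = -52864$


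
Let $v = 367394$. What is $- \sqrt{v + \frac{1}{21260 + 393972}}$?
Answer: $- \frac{\sqrt{247442175053398}}{25952} \approx -606.13$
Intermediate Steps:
$- \sqrt{v + \frac{1}{21260 + 393972}} = - \sqrt{367394 + \frac{1}{21260 + 393972}} = - \sqrt{367394 + \frac{1}{415232}} = - \sqrt{\frac{152553745409}{415232}} = - \frac{\sqrt{247442175053398}}{25952}$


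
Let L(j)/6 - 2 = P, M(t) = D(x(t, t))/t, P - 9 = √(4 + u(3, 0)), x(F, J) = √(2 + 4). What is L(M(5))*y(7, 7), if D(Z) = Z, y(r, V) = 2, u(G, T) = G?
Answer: 132 + 12*√7 ≈ 163.75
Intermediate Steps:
x(F, J) = √6
P = 9 + √7 (P = 9 + √(4 + 3) = 9 + √7 ≈ 11.646)
M(t) = √6/t
L(j) = 66 + 6*√7 (L(j) = 12 + 6*(9 + √7) = 12 + (54 + 6*√7) = 66 + 6*√7)
L(M(5))*y(7, 7) = (66 + 6*√7)*2 = 132 + 12*√7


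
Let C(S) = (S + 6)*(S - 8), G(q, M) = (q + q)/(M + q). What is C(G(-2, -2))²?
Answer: 2401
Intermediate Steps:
G(q, M) = 2*q/(M + q) (G(q, M) = (2*q)/(M + q) = 2*q/(M + q))
C(S) = (-8 + S)*(6 + S) (C(S) = (6 + S)*(-8 + S) = (-8 + S)*(6 + S))
C(G(-2, -2))² = (-48 + (2*(-2)/(-2 - 2))² - 4*(-2)/(-2 - 2))² = (-48 + (2*(-2)/(-4))² - 4*(-2)/(-4))² = (-48 + (2*(-2)*(-¼))² - 4*(-2)*(-1)/4)² = (-48 + 1² - 2*1)² = (-48 + 1 - 2)² = (-49)² = 2401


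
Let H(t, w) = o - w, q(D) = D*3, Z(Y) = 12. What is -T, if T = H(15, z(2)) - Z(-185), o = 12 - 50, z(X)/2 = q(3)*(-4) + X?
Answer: -18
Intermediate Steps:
q(D) = 3*D
z(X) = -72 + 2*X (z(X) = 2*((3*3)*(-4) + X) = 2*(9*(-4) + X) = 2*(-36 + X) = -72 + 2*X)
o = -38
H(t, w) = -38 - w
T = 18 (T = (-38 - (-72 + 2*2)) - 1*12 = (-38 - (-72 + 4)) - 12 = (-38 - 1*(-68)) - 12 = (-38 + 68) - 12 = 30 - 12 = 18)
-T = -1*18 = -18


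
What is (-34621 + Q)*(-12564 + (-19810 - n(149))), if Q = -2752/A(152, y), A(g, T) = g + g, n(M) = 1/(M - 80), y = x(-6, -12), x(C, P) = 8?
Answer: 1469780225597/1311 ≈ 1.1211e+9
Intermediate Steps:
y = 8
n(M) = 1/(-80 + M)
A(g, T) = 2*g
Q = -172/19 (Q = -2752/(2*152) = -2752/304 = -2752*1/304 = -172/19 ≈ -9.0526)
(-34621 + Q)*(-12564 + (-19810 - n(149))) = (-34621 - 172/19)*(-12564 + (-19810 - 1/(-80 + 149))) = -657971*(-12564 + (-19810 - 1/69))/19 = -657971*(-12564 - 1366891/69)/19 = -657971/19*(-2233807/69) = 1469780225597/1311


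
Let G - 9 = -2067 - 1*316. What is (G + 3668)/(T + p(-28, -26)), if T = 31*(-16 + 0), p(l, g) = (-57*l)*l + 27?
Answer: -1294/45157 ≈ -0.028656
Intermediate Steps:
p(l, g) = 27 - 57*l**2 (p(l, g) = -57*l**2 + 27 = 27 - 57*l**2)
T = -496 (T = 31*(-16) = -496)
G = -2374 (G = 9 + (-2067 - 1*316) = 9 + (-2067 - 316) = 9 - 2383 = -2374)
(G + 3668)/(T + p(-28, -26)) = (-2374 + 3668)/(-496 + (27 - 57*(-28)**2)) = 1294/(-496 + (27 - 57*784)) = 1294/(-496 + (27 - 44688)) = 1294/(-496 - 44661) = 1294/(-45157) = 1294*(-1/45157) = -1294/45157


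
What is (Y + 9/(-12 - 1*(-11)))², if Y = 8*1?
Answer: 1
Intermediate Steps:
Y = 8
(Y + 9/(-12 - 1*(-11)))² = (8 + 9/(-12 - 1*(-11)))² = (8 + 9/(-12 + 11))² = (8 + 9/(-1))² = (8 + 9*(-1))² = (8 - 9)² = (-1)² = 1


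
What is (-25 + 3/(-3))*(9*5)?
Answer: -1170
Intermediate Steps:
(-25 + 3/(-3))*(9*5) = (-25 + 3*(-1/3))*45 = (-25 - 1)*45 = -26*45 = -1170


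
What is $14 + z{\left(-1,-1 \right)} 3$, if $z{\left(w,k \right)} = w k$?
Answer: $17$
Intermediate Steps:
$z{\left(w,k \right)} = k w$
$14 + z{\left(-1,-1 \right)} 3 = 14 + \left(-1\right) \left(-1\right) 3 = 14 + 1 \cdot 3 = 14 + 3 = 17$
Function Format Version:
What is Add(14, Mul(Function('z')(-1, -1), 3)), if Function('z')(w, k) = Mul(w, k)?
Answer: 17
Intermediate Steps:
Function('z')(w, k) = Mul(k, w)
Add(14, Mul(Function('z')(-1, -1), 3)) = Add(14, Mul(Mul(-1, -1), 3)) = Add(14, Mul(1, 3)) = Add(14, 3) = 17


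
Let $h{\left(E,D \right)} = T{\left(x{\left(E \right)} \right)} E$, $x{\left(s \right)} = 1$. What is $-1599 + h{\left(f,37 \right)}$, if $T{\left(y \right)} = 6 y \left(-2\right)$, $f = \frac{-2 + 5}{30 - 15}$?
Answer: $- \frac{8007}{5} \approx -1601.4$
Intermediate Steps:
$f = \frac{1}{5}$ ($f = \frac{3}{15} = 3 \cdot \frac{1}{15} = \frac{1}{5} \approx 0.2$)
$T{\left(y \right)} = - 12 y$
$h{\left(E,D \right)} = - 12 E$ ($h{\left(E,D \right)} = \left(-12\right) 1 E = - 12 E$)
$-1599 + h{\left(f,37 \right)} = -1599 - \frac{12}{5} = - \frac{8007}{5}$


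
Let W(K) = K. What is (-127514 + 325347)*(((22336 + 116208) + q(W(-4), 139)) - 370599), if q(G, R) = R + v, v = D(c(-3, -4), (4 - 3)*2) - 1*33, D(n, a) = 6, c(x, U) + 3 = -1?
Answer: -45885979519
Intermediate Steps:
c(x, U) = -4 (c(x, U) = -3 - 1 = -4)
v = -27 (v = 6 - 1*33 = 6 - 33 = -27)
q(G, R) = -27 + R (q(G, R) = R - 27 = -27 + R)
(-127514 + 325347)*(((22336 + 116208) + q(W(-4), 139)) - 370599) = (-127514 + 325347)*(((22336 + 116208) + (-27 + 139)) - 370599) = 197833*((138544 + 112) - 370599) = 197833*(138656 - 370599) = 197833*(-231943) = -45885979519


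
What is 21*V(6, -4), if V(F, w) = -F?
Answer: -126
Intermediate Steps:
21*V(6, -4) = 21*(-1*6) = 21*(-6) = -126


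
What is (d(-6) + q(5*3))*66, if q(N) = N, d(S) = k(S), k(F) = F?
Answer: 594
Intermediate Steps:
d(S) = S
(d(-6) + q(5*3))*66 = (-6 + 5*3)*66 = (-6 + 15)*66 = 9*66 = 594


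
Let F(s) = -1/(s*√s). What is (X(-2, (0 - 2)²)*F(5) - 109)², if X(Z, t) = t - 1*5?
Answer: (2725 - √5)²/625 ≈ 11862.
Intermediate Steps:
X(Z, t) = -5 + t (X(Z, t) = t - 5 = -5 + t)
F(s) = -1/s^(3/2) (F(s) = -1/(s^(3/2)) = -1/s^(3/2))
(X(-2, (0 - 2)²)*F(5) - 109)² = ((-5 + (0 - 2)²)*(-1/5^(3/2)) - 109)² = ((-5 + (-2)²)*(-√5/25) - 109)² = ((-5 + 4)*(-√5/25) - 109)² = (-(-1)*√5/25 - 109)² = (√5/25 - 109)² = (-109 + √5/25)²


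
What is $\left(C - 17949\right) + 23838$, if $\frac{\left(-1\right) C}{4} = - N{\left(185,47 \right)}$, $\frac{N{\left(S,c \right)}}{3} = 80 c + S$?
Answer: $53229$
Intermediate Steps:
$N{\left(S,c \right)} = 3 S + 240 c$ ($N{\left(S,c \right)} = 3 \left(80 c + S\right) = 3 \left(S + 80 c\right) = 3 S + 240 c$)
$C = 47340$ ($C = - 4 \left(- (3 \cdot 185 + 240 \cdot 47)\right) = - 4 \left(- (555 + 11280)\right) = - 4 \left(\left(-1\right) 11835\right) = \left(-4\right) \left(-11835\right) = 47340$)
$\left(C - 17949\right) + 23838 = \left(47340 - 17949\right) + 23838 = 29391 + 23838 = 53229$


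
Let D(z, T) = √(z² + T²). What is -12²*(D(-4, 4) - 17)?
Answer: 2448 - 576*√2 ≈ 1633.4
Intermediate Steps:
D(z, T) = √(T² + z²)
-12²*(D(-4, 4) - 17) = -12²*(√(4² + (-4)²) - 17) = -144*(√(16 + 16) - 17) = -144*(√32 - 17) = -144*(4*√2 - 17) = -144*(-17 + 4*√2) = -(-2448 + 576*√2) = 2448 - 576*√2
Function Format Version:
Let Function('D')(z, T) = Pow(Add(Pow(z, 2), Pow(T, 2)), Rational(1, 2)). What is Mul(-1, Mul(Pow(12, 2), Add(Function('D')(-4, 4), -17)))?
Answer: Add(2448, Mul(-576, Pow(2, Rational(1, 2)))) ≈ 1633.4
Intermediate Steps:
Function('D')(z, T) = Pow(Add(Pow(T, 2), Pow(z, 2)), Rational(1, 2))
Mul(-1, Mul(Pow(12, 2), Add(Function('D')(-4, 4), -17))) = Mul(-1, Mul(Pow(12, 2), Add(Pow(Add(Pow(4, 2), Pow(-4, 2)), Rational(1, 2)), -17))) = Mul(-1, Mul(144, Add(Pow(Add(16, 16), Rational(1, 2)), -17))) = Mul(-1, Mul(144, Add(Pow(32, Rational(1, 2)), -17))) = Mul(-1, Mul(144, Add(Mul(4, Pow(2, Rational(1, 2))), -17))) = Mul(-1, Mul(144, Add(-17, Mul(4, Pow(2, Rational(1, 2)))))) = Mul(-1, Add(-2448, Mul(576, Pow(2, Rational(1, 2))))) = Add(2448, Mul(-576, Pow(2, Rational(1, 2))))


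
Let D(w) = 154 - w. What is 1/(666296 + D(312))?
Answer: 1/666138 ≈ 1.5012e-6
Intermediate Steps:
1/(666296 + D(312)) = 1/(666296 + (154 - 1*312)) = 1/(666296 + (154 - 312)) = 1/(666296 - 158) = 1/666138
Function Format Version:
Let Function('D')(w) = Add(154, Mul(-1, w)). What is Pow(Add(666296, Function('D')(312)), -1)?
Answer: Rational(1, 666138) ≈ 1.5012e-6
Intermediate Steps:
Pow(Add(666296, Function('D')(312)), -1) = Pow(Add(666296, Add(154, Mul(-1, 312))), -1) = Pow(Add(666296, Add(154, -312)), -1) = Pow(Add(666296, -158), -1) = Pow(666138, -1) = Rational(1, 666138)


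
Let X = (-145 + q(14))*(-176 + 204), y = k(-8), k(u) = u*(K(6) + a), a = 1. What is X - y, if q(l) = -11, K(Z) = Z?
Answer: -4312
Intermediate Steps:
k(u) = 7*u (k(u) = u*(6 + 1) = u*7 = 7*u)
y = -56 (y = 7*(-8) = -56)
X = -4368 (X = (-145 - 11)*(-176 + 204) = -156*28 = -4368)
X - y = -4368 - 1*(-56) = -4368 + 56 = -4312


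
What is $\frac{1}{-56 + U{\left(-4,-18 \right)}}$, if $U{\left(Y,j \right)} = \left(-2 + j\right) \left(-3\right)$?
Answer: $\frac{1}{4} \approx 0.25$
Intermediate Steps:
$U{\left(Y,j \right)} = 6 - 3 j$
$\frac{1}{-56 + U{\left(-4,-18 \right)}} = \frac{1}{-56 + \left(6 - -54\right)} = \frac{1}{-56 + \left(6 + 54\right)} = \frac{1}{-56 + 60} = \frac{1}{4}$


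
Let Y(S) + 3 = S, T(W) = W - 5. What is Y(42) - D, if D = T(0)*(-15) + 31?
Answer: -67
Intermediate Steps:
T(W) = -5 + W
Y(S) = -3 + S
D = 106 (D = (-5 + 0)*(-15) + 31 = -5*(-15) + 31 = 75 + 31 = 106)
Y(42) - D = (-3 + 42) - 1*106 = 39 - 106 = -67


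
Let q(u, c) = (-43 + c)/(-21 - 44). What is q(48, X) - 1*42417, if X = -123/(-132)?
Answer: -121310769/2860 ≈ -42416.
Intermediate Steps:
X = 41/44 (X = -123*(-1/132) = 41/44 ≈ 0.93182)
q(u, c) = 43/65 - c/65 (q(u, c) = (-43 + c)/(-65) = (-43 + c)*(-1/65) = 43/65 - c/65)
q(48, X) - 1*42417 = (43/65 - 1/65*41/44) - 1*42417 = (43/65 - 41/2860) - 42417 = 1851/2860 - 42417 = -121310769/2860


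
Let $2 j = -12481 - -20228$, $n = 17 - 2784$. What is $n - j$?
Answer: $- \frac{13281}{2} \approx -6640.5$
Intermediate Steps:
$n = -2767$ ($n = 17 - 2784 = -2767$)
$j = \frac{7747}{2}$ ($j = \frac{-12481 - -20228}{2} = \frac{-12481 + 20228}{2} = \frac{1}{2} \cdot 7747 = \frac{7747}{2} \approx 3873.5$)
$n - j = -2767 - \frac{7747}{2} = - \frac{13281}{2}$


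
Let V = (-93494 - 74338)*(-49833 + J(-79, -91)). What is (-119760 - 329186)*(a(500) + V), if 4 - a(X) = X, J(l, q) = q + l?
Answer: -3767601073438000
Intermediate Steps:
J(l, q) = l + q
a(X) = 4 - X
V = 8392103496 (V = (-93494 - 74338)*(-49833 + (-79 - 91)) = -167832*(-49833 - 170) = -167832*(-50003) = 8392103496)
(-119760 - 329186)*(a(500) + V) = (-119760 - 329186)*((4 - 1*500) + 8392103496) = -448946*((4 - 500) + 8392103496) = -448946*(-496 + 8392103496) = -448946*8392103000 = -3767601073438000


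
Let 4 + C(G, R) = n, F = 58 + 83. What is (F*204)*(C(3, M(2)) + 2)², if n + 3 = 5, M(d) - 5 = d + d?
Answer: 0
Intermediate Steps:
M(d) = 5 + 2*d (M(d) = 5 + (d + d) = 5 + 2*d)
n = 2 (n = -3 + 5 = 2)
F = 141
C(G, R) = -2 (C(G, R) = -4 + 2 = -2)
(F*204)*(C(3, M(2)) + 2)² = (141*204)*(-2 + 2)² = 28764*0² = 28764*0 = 0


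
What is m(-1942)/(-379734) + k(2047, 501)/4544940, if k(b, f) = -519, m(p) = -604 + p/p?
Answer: 141306493/95881569220 ≈ 0.0014738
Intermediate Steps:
m(p) = -603 (m(p) = -604 + 1 = -603)
m(-1942)/(-379734) + k(2047, 501)/4544940 = -603/(-379734) - 519/4544940 = -603*(-1/379734) - 519*1/4544940 = 201/126578 - 173/1514980 = 141306493/95881569220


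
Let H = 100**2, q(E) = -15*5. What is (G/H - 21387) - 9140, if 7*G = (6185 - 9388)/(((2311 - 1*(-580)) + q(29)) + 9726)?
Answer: -26800874383203/877940000 ≈ -30527.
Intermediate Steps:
q(E) = -75
H = 10000
G = -3203/87794 (G = ((6185 - 9388)/(((2311 - 1*(-580)) - 75) + 9726))/7 = (-3203/(((2311 + 580) - 75) + 9726))/7 = (-3203/((2891 - 75) + 9726))/7 = (-3203/(2816 + 9726))/7 = (-3203/12542)/7 = (-3203*1/12542)/7 = (1/7)*(-3203/12542) = -3203/87794 ≈ -0.036483)
(G/H - 21387) - 9140 = (-3203/87794/10000 - 21387) - 9140 = (-3203/87794*1/10000 - 21387) - 9140 = (-3203/877940000 - 21387) - 9140 = -18776502783203/877940000 - 9140 = -26800874383203/877940000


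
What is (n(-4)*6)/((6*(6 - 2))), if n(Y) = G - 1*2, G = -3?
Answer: -5/4 ≈ -1.2500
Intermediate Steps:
n(Y) = -5 (n(Y) = -3 - 1*2 = -3 - 2 = -5)
(n(-4)*6)/((6*(6 - 2))) = (-5*6)/((6*(6 - 2))) = -30/(6*4) = -30/24 = -30*1/24 = -5/4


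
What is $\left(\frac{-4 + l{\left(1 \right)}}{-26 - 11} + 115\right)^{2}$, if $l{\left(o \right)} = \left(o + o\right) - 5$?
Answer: $\frac{18164644}{1369} \approx 13269.0$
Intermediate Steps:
$l{\left(o \right)} = -5 + 2 o$ ($l{\left(o \right)} = 2 o - 5 = -5 + 2 o$)
$\left(\frac{-4 + l{\left(1 \right)}}{-26 - 11} + 115\right)^{2} = \left(\frac{-4 + \left(-5 + 2 \cdot 1\right)}{-26 - 11} + 115\right)^{2} = \left(\frac{-4 + \left(-5 + 2\right)}{-37} + 115\right)^{2} = \left(\left(-4 - 3\right) \left(- \frac{1}{37}\right) + 115\right)^{2} = \left(\left(-7\right) \left(- \frac{1}{37}\right) + 115\right)^{2} = \left(\frac{7}{37} + 115\right)^{2} = \left(\frac{4262}{37}\right)^{2} = \frac{18164644}{1369}$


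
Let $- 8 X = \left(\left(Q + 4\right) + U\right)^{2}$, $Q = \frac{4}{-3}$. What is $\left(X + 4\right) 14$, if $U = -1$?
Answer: $\frac{1841}{36} \approx 51.139$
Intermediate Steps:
$Q = - \frac{4}{3}$ ($Q = 4 \left(- \frac{1}{3}\right) = - \frac{4}{3} \approx -1.3333$)
$X = - \frac{25}{72}$ ($X = - \frac{\left(\left(- \frac{4}{3} + 4\right) - 1\right)^{2}}{8} = - \frac{\left(\frac{8}{3} - 1\right)^{2}}{8} = - \frac{\left(\frac{5}{3}\right)^{2}}{8} = \left(- \frac{1}{8}\right) \frac{25}{9} = - \frac{25}{72} \approx -0.34722$)
$\left(X + 4\right) 14 = \left(- \frac{25}{72} + 4\right) 14 = \frac{263}{72} \cdot 14 = \frac{1841}{36}$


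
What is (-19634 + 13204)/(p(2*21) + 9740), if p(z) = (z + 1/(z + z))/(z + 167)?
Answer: -112885080/170998969 ≈ -0.66015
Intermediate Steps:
p(z) = (z + 1/(2*z))/(167 + z)
(-19634 + 13204)/(p(2*21) + 9740) = (-19634 + 13204)/((1/2 + (2*21)**2)/(((2*21))*(167 + 2*21)) + 9740) = -6430/((1/2 + 42**2)/(42*(167 + 42)) + 9740) = -6430/((1/42)*(1/2 + 1764)/209 + 9740) = -6430/((1/42)*(1/209)*(3529/2) + 9740) = -6430/(3529/17556 + 9740) = -6430/170998969/17556 = -6430*17556/170998969 = -112885080/170998969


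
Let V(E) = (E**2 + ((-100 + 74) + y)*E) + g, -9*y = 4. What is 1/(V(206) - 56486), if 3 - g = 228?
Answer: -9/177503 ≈ -5.0703e-5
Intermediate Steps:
y = -4/9 (y = -1/9*4 = -4/9 ≈ -0.44444)
g = -225 (g = 3 - 1*228 = 3 - 228 = -225)
V(E) = -225 + E**2 - 238*E/9 (V(E) = (E**2 + ((-100 + 74) - 4/9)*E) - 225 = (E**2 + (-26 - 4/9)*E) - 225 = (E**2 - 238*E/9) - 225 = -225 + E**2 - 238*E/9)
1/(V(206) - 56486) = 1/((-225 + 206**2 - 238/9*206) - 56486) = 1/((-225 + 42436 - 49028/9) - 56486) = 1/(330871/9 - 56486) = 1/(-177503/9) = -9/177503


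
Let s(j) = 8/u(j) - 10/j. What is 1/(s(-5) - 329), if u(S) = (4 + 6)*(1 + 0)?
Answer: -5/1631 ≈ -0.0030656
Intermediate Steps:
u(S) = 10 (u(S) = 10*1 = 10)
s(j) = 4/5 - 10/j (s(j) = 8/10 - 10/j = 8*(1/10) - 10/j = 4/5 - 10/j)
1/(s(-5) - 329) = 1/((4/5 - 10/(-5)) - 329) = 1/((4/5 - 10*(-1/5)) - 329) = 1/((4/5 + 2) - 329) = 1/(14/5 - 329) = 1/(-1631/5) = -5/1631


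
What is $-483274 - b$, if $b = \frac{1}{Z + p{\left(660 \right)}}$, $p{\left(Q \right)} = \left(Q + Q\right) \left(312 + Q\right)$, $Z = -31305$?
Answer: $- \frac{604930980391}{1251735} \approx -4.8327 \cdot 10^{5}$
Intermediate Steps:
$p{\left(Q \right)} = 2 Q \left(312 + Q\right)$
$b = \frac{1}{1251735}$ ($b = \frac{1}{-31305 + 2 \cdot 660 \left(312 + 660\right)} = \frac{1}{-31305 + 2 \cdot 660 \cdot 972} = \frac{1}{-31305 + 1283040} = \frac{1}{1251735} \approx 7.9889 \cdot 10^{-7}$)
$-483274 - b = -483274 - \frac{1}{1251735} = - \frac{604930980391}{1251735}$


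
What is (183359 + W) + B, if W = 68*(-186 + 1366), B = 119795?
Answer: 383394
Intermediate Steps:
W = 80240 (W = 68*1180 = 80240)
(183359 + W) + B = (183359 + 80240) + 119795 = 263599 + 119795 = 383394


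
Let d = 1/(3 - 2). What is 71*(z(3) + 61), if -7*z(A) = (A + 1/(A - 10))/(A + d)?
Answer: 211864/49 ≈ 4323.8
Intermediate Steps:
d = 1 (d = 1/1 = 1)
z(A) = -(A + 1/(-10 + A))/(7*(1 + A)) (z(A) = -(A + 1/(A - 10))/(7*(A + 1)) = -(A + 1/(-10 + A))/(7*(1 + A)))
71*(z(3) + 61) = 71*((-1 - 1*3² + 10*3)/(7*(-10 + 3² - 9*3)) + 61) = 71*((-1 - 1*9 + 30)/(7*(-10 + 9 - 27)) + 61) = 71*((⅐)*(-1 - 9 + 30)/(-28) + 61) = 71*((⅐)*(-1/28)*20 + 61) = 71*(-5/49 + 61) = 71*(2984/49) = 211864/49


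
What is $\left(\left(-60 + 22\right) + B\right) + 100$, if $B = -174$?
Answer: $-112$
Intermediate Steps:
$\left(\left(-60 + 22\right) + B\right) + 100 = \left(\left(-60 + 22\right) - 174\right) + 100 = \left(-38 - 174\right) + 100 = -212 + 100 = -112$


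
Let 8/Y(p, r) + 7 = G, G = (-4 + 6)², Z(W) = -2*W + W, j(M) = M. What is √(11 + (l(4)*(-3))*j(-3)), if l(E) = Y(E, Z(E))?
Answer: I*√13 ≈ 3.6056*I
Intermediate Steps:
Z(W) = -W
G = 4 (G = 2² = 4)
Y(p, r) = -8/3 (Y(p, r) = 8/(-7 + 4) = 8/(-3) = 8*(-⅓) = -8/3)
l(E) = -8/3
√(11 + (l(4)*(-3))*j(-3)) = √(11 - 8/3*(-3)*(-3)) = √(11 + 8*(-3)) = √(11 - 24) = √(-13) = I*√13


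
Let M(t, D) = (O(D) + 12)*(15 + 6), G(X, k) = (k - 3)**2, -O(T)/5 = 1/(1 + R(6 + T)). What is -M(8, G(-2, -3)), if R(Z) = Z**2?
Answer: -88935/353 ≈ -251.94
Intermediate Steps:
O(T) = -5/(1 + (6 + T)**2)
G(X, k) = (-3 + k)**2
M(t, D) = 252 - 105/(1 + (6 + D)**2) (M(t, D) = (-5/(1 + (6 + D)**2) + 12)*(15 + 6) = (12 - 5/(1 + (6 + D)**2))*21 = 252 - 105/(1 + (6 + D)**2))
-M(8, G(-2, -3)) = -21*(7 + 12*(6 + (-3 - 3)**2)**2)/(1 + (6 + (-3 - 3)**2)**2) = -21*(7 + 12*(6 + (-6)**2)**2)/(1 + (6 + (-6)**2)**2) = -21*(7 + 12*(6 + 36)**2)/(1 + (6 + 36)**2) = -21*(7 + 12*42**2)/(1 + 42**2) = -21*(7 + 12*1764)/(1 + 1764) = -21*(7 + 21168)/1765 = -21*21175/1765 = -1*88935/353 = -88935/353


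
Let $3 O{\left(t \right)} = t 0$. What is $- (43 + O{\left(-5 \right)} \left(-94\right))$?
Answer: $-43$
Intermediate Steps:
$O{\left(t \right)} = 0$ ($O{\left(t \right)} = \frac{t 0}{3} = \frac{1}{3} \cdot 0 = 0$)
$- (43 + O{\left(-5 \right)} \left(-94\right)) = - (43 + 0 \left(-94\right)) = - (43 + 0) = \left(-1\right) 43 = -43$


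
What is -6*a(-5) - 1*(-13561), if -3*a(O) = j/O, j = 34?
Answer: 67737/5 ≈ 13547.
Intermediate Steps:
a(O) = -34/(3*O)
-6*a(-5) - 1*(-13561) = -(-68)/(-5) - 1*(-13561) = -(-68)*(-1)/5 + 13561 = -6*34/15 + 13561 = -68/5 + 13561 = 67737/5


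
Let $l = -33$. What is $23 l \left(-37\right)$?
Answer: $28083$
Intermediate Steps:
$23 l \left(-37\right) = 23 \left(-33\right) \left(-37\right) = \left(-759\right) \left(-37\right) = 28083$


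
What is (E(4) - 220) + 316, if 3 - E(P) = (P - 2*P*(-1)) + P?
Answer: 83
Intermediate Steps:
E(P) = 3 - 4*P (E(P) = 3 - ((P - 2*P*(-1)) + P) = 3 - ((P + 2*P) + P) = 3 - (3*P + P) = 3 - 4*P)
(E(4) - 220) + 316 = ((3 - 4*4) - 220) + 316 = ((3 - 16) - 220) + 316 = (-13 - 220) + 316 = -233 + 316 = 83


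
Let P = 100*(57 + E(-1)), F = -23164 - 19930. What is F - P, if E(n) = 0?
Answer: -48794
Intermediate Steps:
F = -43094
P = 5700 (P = 100*(57 + 0) = 100*57 = 5700)
F - P = -43094 - 1*5700 = -43094 - 5700 = -48794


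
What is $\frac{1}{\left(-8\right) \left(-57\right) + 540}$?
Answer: $\frac{1}{996} \approx 0.001004$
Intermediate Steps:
$\frac{1}{\left(-8\right) \left(-57\right) + 540} = \frac{1}{456 + 540} = \frac{1}{996}$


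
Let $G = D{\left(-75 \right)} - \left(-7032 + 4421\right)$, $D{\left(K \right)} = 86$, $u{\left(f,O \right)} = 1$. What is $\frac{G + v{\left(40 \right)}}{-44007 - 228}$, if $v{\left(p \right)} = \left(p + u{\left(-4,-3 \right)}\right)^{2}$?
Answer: $- \frac{4378}{44235} \approx -0.098971$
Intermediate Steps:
$v{\left(p \right)} = \left(1 + p\right)^{2}$ ($v{\left(p \right)} = \left(p + 1\right)^{2} = \left(1 + p\right)^{2}$)
$G = 2697$ ($G = 86 - \left(-7032 + 4421\right) = 86 - -2611 = 86 + 2611 = 2697$)
$\frac{G + v{\left(40 \right)}}{-44007 - 228} = \frac{2697 + \left(1 + 40\right)^{2}}{-44007 - 228} = \frac{2697 + 41^{2}}{-44235} = \left(2697 + 1681\right) \left(- \frac{1}{44235}\right) = 4378 \left(- \frac{1}{44235}\right) = - \frac{4378}{44235}$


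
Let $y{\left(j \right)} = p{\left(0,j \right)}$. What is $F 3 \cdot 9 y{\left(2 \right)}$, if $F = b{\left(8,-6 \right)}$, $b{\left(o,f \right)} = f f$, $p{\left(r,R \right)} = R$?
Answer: $1944$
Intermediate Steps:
$y{\left(j \right)} = j$
$b{\left(o,f \right)} = f^{2}$
$F = 36$ ($F = \left(-6\right)^{2} = 36$)
$F 3 \cdot 9 y{\left(2 \right)} = 36 \cdot 3 \cdot 9 \cdot 2 = 36 \cdot 27 \cdot 2 = 36 \cdot 54 = 1944$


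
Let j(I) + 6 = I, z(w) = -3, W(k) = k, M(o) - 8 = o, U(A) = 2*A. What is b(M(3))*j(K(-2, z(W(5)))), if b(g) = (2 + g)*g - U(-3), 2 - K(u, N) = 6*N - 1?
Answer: 2235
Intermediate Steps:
M(o) = 8 + o
K(u, N) = 3 - 6*N (K(u, N) = 2 - (6*N - 1) = 2 - (-1 + 6*N) = 2 + (1 - 6*N) = 3 - 6*N)
j(I) = -6 + I
b(g) = 6 + g*(2 + g) (b(g) = (2 + g)*g - 2*(-3) = g*(2 + g) - 1*(-6) = g*(2 + g) + 6 = 6 + g*(2 + g))
b(M(3))*j(K(-2, z(W(5)))) = (6 + (8 + 3)**2 + 2*(8 + 3))*(-6 + (3 - 6*(-3))) = (6 + 11**2 + 2*11)*(-6 + (3 + 18)) = (6 + 121 + 22)*(-6 + 21) = 149*15 = 2235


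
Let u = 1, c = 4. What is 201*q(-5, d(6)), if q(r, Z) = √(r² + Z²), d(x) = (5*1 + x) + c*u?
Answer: 1005*√10 ≈ 3178.1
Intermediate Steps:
d(x) = 9 + x (d(x) = (5*1 + x) + 4*1 = (5 + x) + 4 = 9 + x)
q(r, Z) = √(Z² + r²)
201*q(-5, d(6)) = 201*√((9 + 6)² + (-5)²) = 201*√(15² + 25) = 201*√(225 + 25) = 201*√250 = 201*(5*√10) = 1005*√10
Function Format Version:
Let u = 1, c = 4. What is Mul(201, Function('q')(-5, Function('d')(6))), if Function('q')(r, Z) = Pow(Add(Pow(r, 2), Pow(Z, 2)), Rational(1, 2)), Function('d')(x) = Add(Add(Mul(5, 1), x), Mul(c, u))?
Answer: Mul(1005, Pow(10, Rational(1, 2))) ≈ 3178.1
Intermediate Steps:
Function('d')(x) = Add(9, x) (Function('d')(x) = Add(Add(Mul(5, 1), x), Mul(4, 1)) = Add(Add(5, x), 4) = Add(9, x))
Function('q')(r, Z) = Pow(Add(Pow(Z, 2), Pow(r, 2)), Rational(1, 2))
Mul(201, Function('q')(-5, Function('d')(6))) = Mul(201, Pow(Add(Pow(Add(9, 6), 2), Pow(-5, 2)), Rational(1, 2))) = Mul(201, Pow(Add(Pow(15, 2), 25), Rational(1, 2))) = Mul(201, Pow(Add(225, 25), Rational(1, 2))) = Mul(201, Pow(250, Rational(1, 2))) = Mul(201, Mul(5, Pow(10, Rational(1, 2)))) = Mul(1005, Pow(10, Rational(1, 2)))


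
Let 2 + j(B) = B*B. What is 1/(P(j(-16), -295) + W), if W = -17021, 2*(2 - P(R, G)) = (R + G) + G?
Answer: -1/16851 ≈ -5.9344e-5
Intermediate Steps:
j(B) = -2 + B² (j(B) = -2 + B*B = -2 + B²)
P(R, G) = 2 - G - R/2 (P(R, G) = 2 - ((R + G) + G)/2 = 2 - ((G + R) + G)/2 = 2 - (R + 2*G)/2 = 2 + (-G - R/2) = 2 - G - R/2)
1/(P(j(-16), -295) + W) = 1/((2 - 1*(-295) - (-2 + (-16)²)/2) - 17021) = 1/((2 + 295 - (-2 + 256)/2) - 17021) = 1/((2 + 295 - ½*254) - 17021) = 1/((2 + 295 - 127) - 17021) = 1/(170 - 17021) = 1/(-16851) = -1/16851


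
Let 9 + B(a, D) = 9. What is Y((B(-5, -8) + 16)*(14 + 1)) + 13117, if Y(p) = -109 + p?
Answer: 13248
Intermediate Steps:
B(a, D) = 0 (B(a, D) = -9 + 9 = 0)
Y((B(-5, -8) + 16)*(14 + 1)) + 13117 = (-109 + (0 + 16)*(14 + 1)) + 13117 = (-109 + 16*15) + 13117 = (-109 + 240) + 13117 = 131 + 13117 = 13248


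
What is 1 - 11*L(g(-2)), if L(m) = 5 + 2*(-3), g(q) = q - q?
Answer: 12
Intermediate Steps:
g(q) = 0
L(m) = -1 (L(m) = 5 - 6 = -1)
1 - 11*L(g(-2)) = 1 - 11*(-1) = 1 + 11 = 12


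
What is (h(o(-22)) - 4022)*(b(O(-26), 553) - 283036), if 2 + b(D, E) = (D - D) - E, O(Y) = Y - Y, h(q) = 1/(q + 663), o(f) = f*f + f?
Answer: 1283178093659/1125 ≈ 1.1406e+9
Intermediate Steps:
o(f) = f + f² (o(f) = f² + f = f + f²)
h(q) = 1/(663 + q)
O(Y) = 0
b(D, E) = -2 - E (b(D, E) = -2 + ((D - D) - E) = -2 + (0 - E) = -2 - E)
(h(o(-22)) - 4022)*(b(O(-26), 553) - 283036) = (1/(663 - 22*(1 - 22)) - 4022)*((-2 - 1*553) - 283036) = (1/(663 - 22*(-21)) - 4022)*((-2 - 553) - 283036) = (1/(663 + 462) - 4022)*(-555 - 283036) = (1/1125 - 4022)*(-283591) = -4524749/1125*(-283591) = 1283178093659/1125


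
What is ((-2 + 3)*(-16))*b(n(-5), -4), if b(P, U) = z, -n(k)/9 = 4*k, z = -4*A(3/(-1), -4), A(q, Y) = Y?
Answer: -256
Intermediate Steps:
z = 16 (z = -4*(-4) = 16)
n(k) = -36*k
b(P, U) = 16
((-2 + 3)*(-16))*b(n(-5), -4) = ((-2 + 3)*(-16))*16 = (1*(-16))*16 = -16*16 = -256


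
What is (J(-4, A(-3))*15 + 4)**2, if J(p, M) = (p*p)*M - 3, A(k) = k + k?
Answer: 2193361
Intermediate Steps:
A(k) = 2*k
J(p, M) = -3 + M*p**2 (J(p, M) = p**2*M - 3 = M*p**2 - 3 = -3 + M*p**2)
(J(-4, A(-3))*15 + 4)**2 = ((-3 + (2*(-3))*(-4)**2)*15 + 4)**2 = ((-3 - 6*16)*15 + 4)**2 = ((-3 - 96)*15 + 4)**2 = (-99*15 + 4)**2 = (-1485 + 4)**2 = (-1481)**2 = 2193361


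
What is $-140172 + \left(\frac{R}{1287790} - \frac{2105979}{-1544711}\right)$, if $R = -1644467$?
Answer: $- \frac{39834122069328901}{284180482670} \approx -1.4017 \cdot 10^{5}$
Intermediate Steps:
$-140172 + \left(\frac{R}{1287790} - \frac{2105979}{-1544711}\right) = -140172 - \left(- \frac{2105979}{1544711} + \frac{1644467}{1287790}\right) = -140172 - - \frac{24547490339}{284180482670} = -140172 + \left(- \frac{1644467}{1287790} + \frac{2105979}{1544711}\right) = -140172 + \frac{24547490339}{284180482670} = - \frac{39834122069328901}{284180482670}$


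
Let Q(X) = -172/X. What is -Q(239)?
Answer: 172/239 ≈ 0.71967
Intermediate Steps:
-Q(239) = -(-172)/239 = -1*(-172/239) = 172/239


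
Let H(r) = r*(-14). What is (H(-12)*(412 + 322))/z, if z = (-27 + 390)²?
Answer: 41104/43923 ≈ 0.93582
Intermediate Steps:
H(r) = -14*r
z = 131769 (z = 363² = 131769)
(H(-12)*(412 + 322))/z = ((-14*(-12))*(412 + 322))/131769 = (168*734)*(1/131769) = 123312*(1/131769) = 41104/43923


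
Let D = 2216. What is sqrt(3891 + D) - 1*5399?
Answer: -5399 + sqrt(6107) ≈ -5320.9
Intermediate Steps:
sqrt(3891 + D) - 1*5399 = sqrt(3891 + 2216) - 1*5399 = sqrt(6107) - 5399 = -5399 + sqrt(6107)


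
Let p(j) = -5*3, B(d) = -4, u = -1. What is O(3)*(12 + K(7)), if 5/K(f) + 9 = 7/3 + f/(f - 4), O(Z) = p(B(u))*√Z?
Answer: -2115*√3/13 ≈ -281.79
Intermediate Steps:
p(j) = -15
O(Z) = -15*√Z
K(f) = 5/(-20/3 + f/(-4 + f)) (K(f) = 5/(-9 + (7/3 + f/(f - 4))) = 5/(-9 + (7*(⅓) + f/(-4 + f))) = 5/(-9 + (7/3 + f/(-4 + f))) = 5/(-20/3 + f/(-4 + f)))
O(3)*(12 + K(7)) = (-15*√3)*(12 + 15*(4 - 1*7)/(-80 + 17*7)) = (-15*√3)*(12 + 15*(4 - 7)/(-80 + 119)) = (-15*√3)*(12 + 15*(-3)/39) = (-15*√3)*(12 + 15*(1/39)*(-3)) = (-15*√3)*(12 - 15/13) = -15*√3*(141/13) = -2115*√3/13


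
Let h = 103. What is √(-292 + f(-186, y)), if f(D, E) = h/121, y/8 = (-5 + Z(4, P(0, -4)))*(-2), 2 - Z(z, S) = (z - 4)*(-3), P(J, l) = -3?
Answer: I*√35229/11 ≈ 17.063*I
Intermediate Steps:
Z(z, S) = -10 + 3*z (Z(z, S) = 2 - (z - 4)*(-3) = 2 - (-4 + z)*(-3) = 2 - (12 - 3*z) = 2 + (-12 + 3*z) = -10 + 3*z)
y = 48 (y = 8*((-5 + (-10 + 3*4))*(-2)) = 8*((-5 + (-10 + 12))*(-2)) = 8*((-5 + 2)*(-2)) = 8*(-3*(-2)) = 8*6 = 48)
f(D, E) = 103/121
√(-292 + f(-186, y)) = √(-292 + 103/121) = √(-35229/121) = I*√35229/11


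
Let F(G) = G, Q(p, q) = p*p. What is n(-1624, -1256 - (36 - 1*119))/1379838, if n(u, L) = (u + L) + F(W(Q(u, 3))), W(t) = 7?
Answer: -465/229973 ≈ -0.0020220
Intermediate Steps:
Q(p, q) = p²
n(u, L) = 7 + L + u (n(u, L) = (u + L) + 7 = (L + u) + 7 = 7 + L + u)
n(-1624, -1256 - (36 - 1*119))/1379838 = (7 + (-1256 - (36 - 1*119)) - 1624)/1379838 = (7 + (-1256 - (36 - 119)) - 1624)*(1/1379838) = (7 + (-1256 - 1*(-83)) - 1624)*(1/1379838) = (7 + (-1256 + 83) - 1624)*(1/1379838) = (7 - 1173 - 1624)*(1/1379838) = -2790*1/1379838 = -465/229973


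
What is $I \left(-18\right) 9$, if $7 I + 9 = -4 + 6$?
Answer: $162$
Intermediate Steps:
$I = -1$ ($I = - \frac{9}{7} + \frac{-4 + 6}{7} = - \frac{9}{7} + \frac{1}{7} \cdot 2 = - \frac{9}{7} + \frac{2}{7} = -1$)
$I \left(-18\right) 9 = \left(-1\right) \left(-18\right) 9 = 18 \cdot 9 = 162$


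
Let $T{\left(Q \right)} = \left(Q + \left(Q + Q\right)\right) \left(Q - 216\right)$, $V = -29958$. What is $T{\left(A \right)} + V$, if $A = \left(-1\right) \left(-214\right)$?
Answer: $-31242$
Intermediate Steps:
$A = 214$
$T{\left(Q \right)} = 3 Q \left(-216 + Q\right)$ ($T{\left(Q \right)} = \left(Q + 2 Q\right) \left(-216 + Q\right) = 3 Q \left(-216 + Q\right)$)
$T{\left(A \right)} + V = 3 \cdot 214 \left(-216 + 214\right) - 29958 = 3 \cdot 214 \left(-2\right) - 29958 = -1284 - 29958 = -31242$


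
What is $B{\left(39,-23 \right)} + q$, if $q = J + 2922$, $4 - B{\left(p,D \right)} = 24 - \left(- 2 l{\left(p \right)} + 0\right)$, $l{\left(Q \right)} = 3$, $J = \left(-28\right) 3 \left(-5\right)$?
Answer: $3316$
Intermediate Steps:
$J = 420$ ($J = \left(-84\right) \left(-5\right) = 420$)
$B{\left(p,D \right)} = -26$ ($B{\left(p,D \right)} = 4 - \left(24 - \left(\left(-2\right) 3 + 0\right)\right) = 4 - \left(24 - \left(-6 + 0\right)\right) = 4 - \left(24 - -6\right) = 4 - \left(24 + 6\right) = 4 - 30 = -26$)
$q = 3342$ ($q = 420 + 2922 = 3342$)
$B{\left(39,-23 \right)} + q = -26 + 3342 = 3316$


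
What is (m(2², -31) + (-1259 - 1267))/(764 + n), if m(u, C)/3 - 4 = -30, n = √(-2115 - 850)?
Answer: -1989456/586661 + 2604*I*√2965/586661 ≈ -3.3912 + 0.24169*I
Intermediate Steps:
n = I*√2965 (n = √(-2965) = I*√2965 ≈ 54.452*I)
m(u, C) = -78 (m(u, C) = 12 + 3*(-30) = 12 - 90 = -78)
(m(2², -31) + (-1259 - 1267))/(764 + n) = (-78 + (-1259 - 1267))/(764 + I*√2965) = (-78 - 2526)/(764 + I*√2965) = -2604/(764 + I*√2965)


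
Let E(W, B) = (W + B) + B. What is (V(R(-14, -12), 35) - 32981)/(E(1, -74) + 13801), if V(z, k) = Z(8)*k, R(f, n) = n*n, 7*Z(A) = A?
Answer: -32941/13654 ≈ -2.4126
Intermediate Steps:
Z(A) = A/7
R(f, n) = n²
V(z, k) = 8*k/7 (V(z, k) = ((⅐)*8)*k = 8*k/7)
E(W, B) = W + 2*B (E(W, B) = (B + W) + B = W + 2*B)
(V(R(-14, -12), 35) - 32981)/(E(1, -74) + 13801) = ((8/7)*35 - 32981)/((1 + 2*(-74)) + 13801) = (40 - 32981)/((1 - 148) + 13801) = -32941/(-147 + 13801) = -32941/13654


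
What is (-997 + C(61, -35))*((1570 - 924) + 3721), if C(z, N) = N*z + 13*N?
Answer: -15664429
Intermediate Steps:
C(z, N) = 13*N + N*z
(-997 + C(61, -35))*((1570 - 924) + 3721) = (-997 - 35*(13 + 61))*((1570 - 924) + 3721) = (-997 - 35*74)*(646 + 3721) = (-997 - 2590)*4367 = -3587*4367 = -15664429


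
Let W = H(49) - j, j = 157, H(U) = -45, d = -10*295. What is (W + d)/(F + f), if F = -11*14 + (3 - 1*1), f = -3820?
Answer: 788/993 ≈ 0.79356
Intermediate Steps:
d = -2950
F = -152 (F = -154 + (3 - 1) = -154 + 2 = -152)
W = -202 (W = -45 - 1*157 = -45 - 157 = -202)
(W + d)/(F + f) = (-202 - 2950)/(-152 - 3820) = -3152/(-3972) = -3152*(-1/3972) = 788/993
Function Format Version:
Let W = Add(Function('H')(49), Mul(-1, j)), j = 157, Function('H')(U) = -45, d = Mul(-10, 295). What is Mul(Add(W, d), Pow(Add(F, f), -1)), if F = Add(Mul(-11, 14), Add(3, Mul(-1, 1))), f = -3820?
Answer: Rational(788, 993) ≈ 0.79356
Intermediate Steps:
d = -2950
F = -152 (F = Add(-154, Add(3, -1)) = Add(-154, 2) = -152)
W = -202 (W = Add(-45, Mul(-1, 157)) = Add(-45, -157) = -202)
Mul(Add(W, d), Pow(Add(F, f), -1)) = Mul(Add(-202, -2950), Pow(Add(-152, -3820), -1)) = Mul(-3152, Pow(-3972, -1)) = Mul(-3152, Rational(-1, 3972)) = Rational(788, 993)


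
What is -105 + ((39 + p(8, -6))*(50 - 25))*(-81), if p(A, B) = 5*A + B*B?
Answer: -232980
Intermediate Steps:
p(A, B) = B² + 5*A (p(A, B) = 5*A + B² = B² + 5*A)
-105 + ((39 + p(8, -6))*(50 - 25))*(-81) = -105 + ((39 + ((-6)² + 5*8))*(50 - 25))*(-81) = -105 + ((39 + (36 + 40))*25)*(-81) = -105 + ((39 + 76)*25)*(-81) = -105 + (115*25)*(-81) = -105 + 2875*(-81) = -105 - 232875 = -232980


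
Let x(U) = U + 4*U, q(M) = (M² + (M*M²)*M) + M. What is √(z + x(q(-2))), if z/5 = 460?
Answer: √2390 ≈ 48.888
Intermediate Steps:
z = 2300 (z = 5*460 = 2300)
q(M) = M + M² + M⁴ (q(M) = (M² + M³*M) + M = (M² + M⁴) + M = M + M² + M⁴)
x(U) = 5*U
√(z + x(q(-2))) = √(2300 + 5*(-2*(1 - 2 + (-2)³))) = √(2300 + 5*(-2*(1 - 2 - 8))) = √(2300 + 5*(-2*(-9))) = √(2300 + 5*18) = √(2300 + 90) = √2390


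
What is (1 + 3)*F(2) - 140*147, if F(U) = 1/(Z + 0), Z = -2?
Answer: -20582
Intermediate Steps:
F(U) = -½ (F(U) = 1/(-2 + 0) = 1/(-2) = -½)
(1 + 3)*F(2) - 140*147 = (1 + 3)*(-½) - 140*147 = 4*(-½) - 20580 = -2 - 20580 = -20582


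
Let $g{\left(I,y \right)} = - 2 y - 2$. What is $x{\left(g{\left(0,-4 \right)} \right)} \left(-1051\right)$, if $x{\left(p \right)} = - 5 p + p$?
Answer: $25224$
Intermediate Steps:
$g{\left(I,y \right)} = -2 - 2 y$
$x{\left(p \right)} = - 4 p$
$x{\left(g{\left(0,-4 \right)} \right)} \left(-1051\right) = - 4 \left(-2 - -8\right) \left(-1051\right) = - 4 \left(-2 + 8\right) \left(-1051\right) = \left(-4\right) 6 \left(-1051\right) = \left(-24\right) \left(-1051\right) = 25224$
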